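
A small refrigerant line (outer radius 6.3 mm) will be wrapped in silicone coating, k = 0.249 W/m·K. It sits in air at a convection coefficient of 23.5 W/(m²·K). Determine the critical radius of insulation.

r_cr ≈ 10.6 mm

For a cylinder r_cr = k/h = 0.249/23.5
r_cr = 10.6 mm; since the bare radius (6.3 mm) is below r_cr, adding a thin layer of insulation will *increase* heat loss.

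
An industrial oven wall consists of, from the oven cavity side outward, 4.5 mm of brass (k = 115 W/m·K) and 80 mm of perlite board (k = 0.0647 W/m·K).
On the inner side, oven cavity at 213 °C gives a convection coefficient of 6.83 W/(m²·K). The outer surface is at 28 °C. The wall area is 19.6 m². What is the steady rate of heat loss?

Q ≈ 2620 W

Model the wall as resistances in series:
R_inner film = 1/(h_i·A) = 1/(6.83×19.6) = 0.00747 K/W
R_brass = L/(kA) = 0.0045/(115×19.6) = 1.996×10^-6 K/W
R_perlite board = L/(kA) = 0.08/(0.0647×19.6) = 0.06309 K/W
R_total = 0.07056 K/W
Q = ΔT / R_total = 185 / 0.07056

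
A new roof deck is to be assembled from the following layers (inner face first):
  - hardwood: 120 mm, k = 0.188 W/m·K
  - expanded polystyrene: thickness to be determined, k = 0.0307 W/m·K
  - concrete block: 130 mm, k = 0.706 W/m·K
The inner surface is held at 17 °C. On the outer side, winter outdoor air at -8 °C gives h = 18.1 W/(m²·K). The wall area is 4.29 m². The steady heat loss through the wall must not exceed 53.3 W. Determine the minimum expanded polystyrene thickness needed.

L ≈ 34.8 mm

Model the wall as resistances in series:
R_hardwood = L/(kA) = 0.12/(0.188×4.29) = 0.1488 K/W
R_concrete block = L/(kA) = 0.13/(0.706×4.29) = 0.04292 K/W
R_outer film = 1/(h_o·A) = 1/(18.1×4.29) = 0.01288 K/W
Sum of the known resistances R_other = 0.2046 K/W
Required total resistance R_tot = ΔT/Q_allow = 25/53.3 = 0.469 K/W
R_expanded polystyrene = R_tot − R_other = 0.2645 K/W
L = R·k·A = 0.2645×0.0307×4.29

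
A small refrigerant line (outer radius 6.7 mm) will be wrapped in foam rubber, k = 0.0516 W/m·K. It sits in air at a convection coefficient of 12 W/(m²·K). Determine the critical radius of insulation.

r_cr ≈ 4.3 mm

For a cylinder r_cr = k/h = 0.0516/12
r_cr = 4.3 mm; since the bare radius (6.7 mm) is above r_cr, any added insulation will reduce heat loss.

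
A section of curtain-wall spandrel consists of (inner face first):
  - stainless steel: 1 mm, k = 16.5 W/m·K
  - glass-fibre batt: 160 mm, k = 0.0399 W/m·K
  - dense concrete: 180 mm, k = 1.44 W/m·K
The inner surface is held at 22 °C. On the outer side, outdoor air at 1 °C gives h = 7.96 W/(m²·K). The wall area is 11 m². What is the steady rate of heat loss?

Q ≈ 54.2 W

Series thermal resistances:
R_stainless steel = L/(kA) = 0.001/(16.5×11) = 5.51×10^-6 K/W
R_glass-fibre batt = L/(kA) = 0.16/(0.0399×11) = 0.3645 K/W
R_dense concrete = L/(kA) = 0.18/(1.44×11) = 0.01136 K/W
R_outer film = 1/(h_o·A) = 1/(7.96×11) = 0.01142 K/W
R_total = 0.3873 K/W
Q = ΔT / R_total = 21 / 0.3873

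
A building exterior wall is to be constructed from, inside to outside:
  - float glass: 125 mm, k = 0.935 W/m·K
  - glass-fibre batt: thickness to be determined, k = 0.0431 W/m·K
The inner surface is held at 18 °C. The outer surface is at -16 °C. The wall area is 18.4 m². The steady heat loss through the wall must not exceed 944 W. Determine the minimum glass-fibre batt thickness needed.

L ≈ 22.8 mm

Using the resistance-network approach (series):
R_float glass = L/(kA) = 0.125/(0.935×18.4) = 0.007266 K/W
Sum of the known resistances R_other = 0.007266 K/W
Required total resistance R_tot = ΔT/Q_allow = 34/944 = 0.03602 K/W
R_glass-fibre batt = R_tot − R_other = 0.02875 K/W
L = R·k·A = 0.02875×0.0431×18.4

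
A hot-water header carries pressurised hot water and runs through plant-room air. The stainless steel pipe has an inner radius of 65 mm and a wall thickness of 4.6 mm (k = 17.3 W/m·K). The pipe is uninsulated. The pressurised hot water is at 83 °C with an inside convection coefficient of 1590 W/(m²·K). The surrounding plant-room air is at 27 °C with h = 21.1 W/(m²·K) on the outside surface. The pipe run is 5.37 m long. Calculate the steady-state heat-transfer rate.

Radial resistances (cylindrical: R_cond = ln(r_o/r_i)/(2πkL), R_conv = 1/(h·2πrL)):
R_inner film = 1/(h_i·2πr₁L) = 1/(1590×2π×0.065×5.37) = 2.868×10^-4 K/W
R_stainless steel pipe wall = ln(69.6/65)/(2π×17.3×5.37) = 1.171×10^-4 K/W
R_outer film = 1/(h_o·2πr_oL) = 1/(21.1×2π×0.0696×5.37) = 0.02018 K/W
R_total = 0.02059 K/W
Q = ΔT/R_total = 56/0.02059

Q ≈ 2720 W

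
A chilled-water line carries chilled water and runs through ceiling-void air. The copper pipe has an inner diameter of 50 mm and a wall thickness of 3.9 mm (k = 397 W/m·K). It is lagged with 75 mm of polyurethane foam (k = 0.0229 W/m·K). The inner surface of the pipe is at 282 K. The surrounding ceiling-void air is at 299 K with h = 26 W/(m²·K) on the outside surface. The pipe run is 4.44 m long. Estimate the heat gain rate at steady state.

Radial resistances (cylindrical: R_cond = ln(r_o/r_i)/(2πkL), R_conv = 1/(h·2πrL)):
R_copper pipe wall = ln(28.9/25)/(2π×397×4.44) = 1.309×10^-5 K/W
R_polyurethane foam = ln(103.9/28.9)/(2π×0.0229×4.44) = 2.003 K/W
R_outer film = 1/(h_o·2πr_oL) = 1/(26×2π×0.1039×4.44) = 0.01327 K/W
R_total = 2.016 K/W
Q = ΔT/R_total = 17/2.016

Q ≈ 8.43 W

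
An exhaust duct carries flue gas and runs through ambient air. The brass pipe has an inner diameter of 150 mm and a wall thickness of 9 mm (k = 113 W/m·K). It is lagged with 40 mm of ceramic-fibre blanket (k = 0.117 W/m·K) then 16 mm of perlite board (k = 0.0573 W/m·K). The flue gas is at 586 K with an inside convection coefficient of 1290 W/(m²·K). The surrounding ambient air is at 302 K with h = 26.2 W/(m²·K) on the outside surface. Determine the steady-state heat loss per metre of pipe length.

Per-layer cylindrical resistances, series-summed:
R_inner film = 1/(h_i·2πr₁L) = 1/(1290×2π×0.075×1) = 0.001645 K/W
R_brass pipe wall = ln(84/75)/(2π×113×1) = 1.596×10^-4 K/W
R_ceramic-fibre blanket = ln(124/84)/(2π×0.117×1) = 0.5298 K/W
R_perlite board = ln(140/124)/(2π×0.0573×1) = 0.3371 K/W
R_outer film = 1/(h_o·2πr_oL) = 1/(26.2×2π×0.14×1) = 0.04339 K/W
R_total = 0.9121 K/W
Q = ΔT/R_total = 284/0.9121

q′ ≈ 311 W/m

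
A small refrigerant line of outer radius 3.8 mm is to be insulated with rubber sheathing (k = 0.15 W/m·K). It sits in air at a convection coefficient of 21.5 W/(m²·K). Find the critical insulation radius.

For a cylinder r_cr = k/h = 0.15/21.5
r_cr = 6.98 mm; since the bare radius (3.8 mm) is below r_cr, adding a thin layer of insulation will *increase* heat loss.

r_cr ≈ 6.98 mm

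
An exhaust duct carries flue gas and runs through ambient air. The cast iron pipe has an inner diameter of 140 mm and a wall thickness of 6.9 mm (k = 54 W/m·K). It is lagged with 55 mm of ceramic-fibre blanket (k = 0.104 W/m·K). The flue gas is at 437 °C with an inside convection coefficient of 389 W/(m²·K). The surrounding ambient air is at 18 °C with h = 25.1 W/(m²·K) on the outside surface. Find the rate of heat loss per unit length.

Treating each annulus and film as a series resistance:
R_inner film = 1/(h_i·2πr₁L) = 1/(389×2π×0.07×1) = 0.005845 K/W
R_cast iron pipe wall = ln(76.9/70)/(2π×54×1) = 2.771×10^-4 K/W
R_ceramic-fibre blanket = ln(131.9/76.9)/(2π×0.104×1) = 0.8257 K/W
R_outer film = 1/(h_o·2πr_oL) = 1/(25.1×2π×0.1319×1) = 0.04807 K/W
R_total = 0.8799 K/W
Q = ΔT/R_total = 419/0.8799

q′ ≈ 476 W/m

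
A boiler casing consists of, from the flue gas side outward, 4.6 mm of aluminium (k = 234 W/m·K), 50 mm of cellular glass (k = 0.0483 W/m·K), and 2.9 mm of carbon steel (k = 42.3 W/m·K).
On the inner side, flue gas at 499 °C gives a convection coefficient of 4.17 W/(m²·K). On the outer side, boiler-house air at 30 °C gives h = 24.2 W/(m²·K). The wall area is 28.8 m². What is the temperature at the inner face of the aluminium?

Model the wall as resistances in series:
R_inner film = 1/(h_i·A) = 1/(4.17×28.8) = 0.008327 K/W
R_aluminium = L/(kA) = 0.0046/(234×28.8) = 6.826×10^-7 K/W
R_cellular glass = L/(kA) = 0.05/(0.0483×28.8) = 0.03594 K/W
R_carbon steel = L/(kA) = 0.0029/(42.3×28.8) = 2.38×10^-6 K/W
R_outer film = 1/(h_o·A) = 1/(24.2×28.8) = 0.001435 K/W
R_total = 0.04571 K/W;  Q = ΔT/R_total = 469/0.04571 = 10260 W
T_interface = T_inner − Q·ΣR(inner→interface) = 499 − 10300×0.008327

T ≈ 414 °C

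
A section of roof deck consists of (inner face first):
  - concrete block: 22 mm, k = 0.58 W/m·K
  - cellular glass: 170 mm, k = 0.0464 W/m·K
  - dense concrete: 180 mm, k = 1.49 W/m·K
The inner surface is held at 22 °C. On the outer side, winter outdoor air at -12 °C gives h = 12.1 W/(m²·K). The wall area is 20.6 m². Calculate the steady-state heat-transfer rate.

Q ≈ 179 W

Model the wall as resistances in series:
R_concrete block = L/(kA) = 0.022/(0.58×20.6) = 0.001841 K/W
R_cellular glass = L/(kA) = 0.17/(0.0464×20.6) = 0.1779 K/W
R_dense concrete = L/(kA) = 0.18/(1.49×20.6) = 0.005864 K/W
R_outer film = 1/(h_o·A) = 1/(12.1×20.6) = 0.004012 K/W
R_total = 0.1896 K/W
Q = ΔT / R_total = 34 / 0.1896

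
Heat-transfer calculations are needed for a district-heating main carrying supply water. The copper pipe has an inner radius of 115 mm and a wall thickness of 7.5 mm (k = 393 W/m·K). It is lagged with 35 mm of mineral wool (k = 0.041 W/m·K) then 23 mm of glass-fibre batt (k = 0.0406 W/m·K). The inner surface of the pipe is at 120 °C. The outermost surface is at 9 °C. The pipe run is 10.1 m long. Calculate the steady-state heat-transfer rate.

For a radial system each layer contributes R = ln(r_out/r_in)/(2πkL); films add R = 1/(hA).
R_copper pipe wall = ln(122.5/115)/(2π×393×10.1) = 2.533×10^-6 K/W
R_mineral wool = ln(157.5/122.5)/(2π×0.041×10.1) = 0.09659 K/W
R_glass-fibre batt = ln(180.5/157.5)/(2π×0.0406×10.1) = 0.0529 K/W
R_total = 0.1495 K/W
Q = ΔT/R_total = 111/0.1495

Q ≈ 742 W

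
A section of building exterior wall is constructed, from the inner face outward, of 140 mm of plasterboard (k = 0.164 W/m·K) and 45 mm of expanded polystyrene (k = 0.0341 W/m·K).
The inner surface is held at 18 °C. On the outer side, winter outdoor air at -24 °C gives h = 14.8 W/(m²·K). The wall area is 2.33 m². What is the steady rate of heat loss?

Using the resistance-network approach (series):
R_plasterboard = L/(kA) = 0.14/(0.164×2.33) = 0.3664 K/W
R_expanded polystyrene = L/(kA) = 0.045/(0.0341×2.33) = 0.5664 K/W
R_outer film = 1/(h_o·A) = 1/(14.8×2.33) = 0.029 K/W
R_total = 0.9617 K/W
Q = ΔT / R_total = 42 / 0.9617

Q ≈ 43.7 W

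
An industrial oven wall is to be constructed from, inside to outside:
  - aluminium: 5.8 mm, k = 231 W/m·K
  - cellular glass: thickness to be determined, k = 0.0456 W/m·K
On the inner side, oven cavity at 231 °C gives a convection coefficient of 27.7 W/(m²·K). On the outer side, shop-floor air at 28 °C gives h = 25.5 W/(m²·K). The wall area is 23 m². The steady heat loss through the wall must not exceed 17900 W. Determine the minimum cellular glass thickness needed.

L ≈ 8.46 mm

Using the resistance-network approach (series):
R_inner film = 1/(h_i·A) = 1/(27.7×23) = 0.00157 K/W
R_aluminium = L/(kA) = 0.0058/(231×23) = 1.092×10^-6 K/W
R_outer film = 1/(h_o·A) = 1/(25.5×23) = 0.001705 K/W
Sum of the known resistances R_other = 0.003276 K/W
Required total resistance R_tot = ΔT/Q_allow = 203/17900 = 0.01134 K/W
R_cellular glass = R_tot − R_other = 0.008065 K/W
L = R·k·A = 0.008065×0.0456×23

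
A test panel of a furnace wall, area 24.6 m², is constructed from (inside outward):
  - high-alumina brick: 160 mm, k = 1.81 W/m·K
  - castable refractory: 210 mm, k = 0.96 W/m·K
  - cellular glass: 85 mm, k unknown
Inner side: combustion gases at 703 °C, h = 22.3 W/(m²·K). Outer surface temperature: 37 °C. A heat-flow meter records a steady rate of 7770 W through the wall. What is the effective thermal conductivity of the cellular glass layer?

k ≈ 0.0484 W/(m·K)

Thermal resistances in series:
R_inner film = 1/(h_i·A) = 1/(22.3×24.6) = 0.001823 K/W
R_high-alumina brick = L/(kA) = 0.16/(1.81×24.6) = 0.003593 K/W
R_castable refractory = L/(kA) = 0.21/(0.96×24.6) = 0.008892 K/W
Sum of known resistances R_other = 0.01431 K/W
Total R = ΔT/Q = 666/7770 = 0.08571 K/W
R_cellular glass = R_total − R_other = 0.07141 K/W
k = L/(R·A) = 0.085/(0.07141×24.6)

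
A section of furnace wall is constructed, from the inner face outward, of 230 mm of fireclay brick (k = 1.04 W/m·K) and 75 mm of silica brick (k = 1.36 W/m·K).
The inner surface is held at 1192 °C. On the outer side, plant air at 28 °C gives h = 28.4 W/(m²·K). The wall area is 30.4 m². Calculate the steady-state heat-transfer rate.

Q ≈ 114000 W

Model the wall as resistances in series:
R_fireclay brick = L/(kA) = 0.23/(1.04×30.4) = 0.007275 K/W
R_silica brick = L/(kA) = 0.075/(1.36×30.4) = 0.001814 K/W
R_outer film = 1/(h_o·A) = 1/(28.4×30.4) = 0.001158 K/W
R_total = 0.01025 K/W
Q = ΔT / R_total = 1164 / 0.01025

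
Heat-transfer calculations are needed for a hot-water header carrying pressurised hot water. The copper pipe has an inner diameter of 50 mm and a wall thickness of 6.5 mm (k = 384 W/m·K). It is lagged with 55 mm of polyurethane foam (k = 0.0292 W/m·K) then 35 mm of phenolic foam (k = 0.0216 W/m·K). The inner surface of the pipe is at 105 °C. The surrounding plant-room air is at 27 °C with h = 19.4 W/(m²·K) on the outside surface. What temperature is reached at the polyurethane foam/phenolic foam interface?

T ≈ 51.8 °C

Treating each annulus and film as a series resistance:
R_copper pipe wall = ln(31.5/25)/(2π×384×1) = 9.579×10^-5 K/W
R_polyurethane foam = ln(86.5/31.5)/(2π×0.0292×1) = 5.506 K/W
R_phenolic foam = ln(121.5/86.5)/(2π×0.0216×1) = 2.504 K/W
R_outer film = 1/(h_o·2πr_oL) = 1/(19.4×2π×0.1215×1) = 0.06752 K/W
R_total = 8.077 K/W
Q = ΔT/R_total = 78/8.077
Q = 9.66 W/m
T_interface = T_inner − Q·ΣR(inner→interface) = 105 − 9.66×5.506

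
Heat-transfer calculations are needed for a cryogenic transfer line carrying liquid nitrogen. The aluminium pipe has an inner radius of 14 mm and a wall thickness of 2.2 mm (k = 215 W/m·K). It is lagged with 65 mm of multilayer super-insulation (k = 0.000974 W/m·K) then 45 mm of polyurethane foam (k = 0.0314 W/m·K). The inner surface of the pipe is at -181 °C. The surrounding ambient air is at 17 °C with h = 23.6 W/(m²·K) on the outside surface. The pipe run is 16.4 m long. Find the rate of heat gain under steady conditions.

Q ≈ 12.2 W

Per-layer cylindrical resistances, series-summed:
R_aluminium pipe wall = ln(16.2/14)/(2π×215×16.4) = 6.588×10^-6 K/W
R_multilayer super-insulation = ln(81.2/16.2)/(2π×0.000974×16.4) = 16.06 K/W
R_polyurethane foam = ln(126.2/81.2)/(2π×0.0314×16.4) = 0.1363 K/W
R_outer film = 1/(h_o·2πr_oL) = 1/(23.6×2π×0.1262×16.4) = 0.003258 K/W
R_total = 16.2 K/W
Q = ΔT/R_total = 198/16.2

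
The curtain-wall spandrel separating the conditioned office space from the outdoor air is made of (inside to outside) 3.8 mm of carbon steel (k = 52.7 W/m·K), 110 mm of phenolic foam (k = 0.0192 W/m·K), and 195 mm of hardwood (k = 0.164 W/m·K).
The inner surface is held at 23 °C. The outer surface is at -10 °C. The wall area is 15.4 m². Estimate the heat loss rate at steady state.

Using the resistance-network approach (series):
R_carbon steel = L/(kA) = 0.0038/(52.7×15.4) = 4.682×10^-6 K/W
R_phenolic foam = L/(kA) = 0.11/(0.0192×15.4) = 0.372 K/W
R_hardwood = L/(kA) = 0.195/(0.164×15.4) = 0.07721 K/W
R_total = 0.4492 K/W
Q = ΔT / R_total = 33 / 0.4492

Q ≈ 73.5 W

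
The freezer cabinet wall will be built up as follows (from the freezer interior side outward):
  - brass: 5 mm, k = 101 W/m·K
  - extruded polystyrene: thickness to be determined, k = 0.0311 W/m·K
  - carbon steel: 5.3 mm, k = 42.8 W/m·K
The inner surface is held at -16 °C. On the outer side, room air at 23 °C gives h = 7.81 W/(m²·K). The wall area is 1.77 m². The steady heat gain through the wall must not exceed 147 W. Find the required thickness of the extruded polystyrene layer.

L ≈ 10.6 mm

Thermal resistances in series:
R_brass = L/(kA) = 0.005/(101×1.77) = 2.797×10^-5 K/W
R_carbon steel = L/(kA) = 0.0053/(42.8×1.77) = 6.996×10^-5 K/W
R_outer film = 1/(h_o·A) = 1/(7.81×1.77) = 0.07234 K/W
Sum of the known resistances R_other = 0.07244 K/W
Required total resistance R_tot = ΔT/Q_allow = 39/147 = 0.2653 K/W
R_extruded polystyrene = R_tot − R_other = 0.1929 K/W
L = R·k·A = 0.1929×0.0311×1.77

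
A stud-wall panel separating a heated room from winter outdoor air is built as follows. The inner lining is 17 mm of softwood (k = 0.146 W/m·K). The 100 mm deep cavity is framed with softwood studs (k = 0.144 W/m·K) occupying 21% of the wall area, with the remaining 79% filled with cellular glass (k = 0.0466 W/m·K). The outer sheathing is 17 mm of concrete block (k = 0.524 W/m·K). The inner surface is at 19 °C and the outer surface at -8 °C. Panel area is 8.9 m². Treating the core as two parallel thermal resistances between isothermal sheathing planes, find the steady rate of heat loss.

Sheathing layers in series; stud and cavity paths in parallel between them.
R_inner = 0.017/(0.146×8.9) = 0.01308 K/W
R_stud  = 0.1/(0.144×0.21×8.9) = 0.3716 K/W
R_cav   = 0.1/(0.0466×0.79×8.9) = 0.3052 K/W
1/R_core = 1/R_stud + 1/R_cav → R_core = 0.1676 K/W
R_outer = 0.017/(0.524×8.9) = 0.003645 K/W
R_total = 0.1843 K/W
Q = ΔT/R_total = 27/0.1843

Q ≈ 147 W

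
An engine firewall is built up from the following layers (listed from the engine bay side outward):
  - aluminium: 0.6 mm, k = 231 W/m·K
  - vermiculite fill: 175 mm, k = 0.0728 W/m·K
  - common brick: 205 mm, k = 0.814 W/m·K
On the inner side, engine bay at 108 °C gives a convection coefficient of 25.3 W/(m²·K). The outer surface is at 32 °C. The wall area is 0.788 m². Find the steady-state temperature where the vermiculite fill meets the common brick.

Series thermal resistances:
R_inner film = 1/(h_i·A) = 1/(25.3×0.788) = 0.05016 K/W
R_aluminium = L/(kA) = 0.0006/(231×0.788) = 3.296×10^-6 K/W
R_vermiculite fill = L/(kA) = 0.175/(0.0728×0.788) = 3.051 K/W
R_common brick = L/(kA) = 0.205/(0.814×0.788) = 0.3196 K/W
R_total = 3.42 K/W;  Q = ΔT/R_total = 76/3.42 = 22.22 W
T_interface = T_inner − Q·ΣR(inner→interface) = 108 − 22.2×3.101

T ≈ 39.1 °C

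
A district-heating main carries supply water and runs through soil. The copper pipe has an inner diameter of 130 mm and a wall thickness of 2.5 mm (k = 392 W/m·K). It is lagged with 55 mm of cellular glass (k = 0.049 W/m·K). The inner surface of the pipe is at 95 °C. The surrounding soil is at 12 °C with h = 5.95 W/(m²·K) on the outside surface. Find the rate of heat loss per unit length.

q′ ≈ 38.5 W/m

Per-layer cylindrical resistances, series-summed:
R_copper pipe wall = ln(67.5/65)/(2π×392×1) = 1.532×10^-5 K/W
R_cellular glass = ln(122.5/67.5)/(2π×0.049×1) = 1.936 K/W
R_outer film = 1/(h_o·2πr_oL) = 1/(5.95×2π×0.1225×1) = 0.2184 K/W
R_total = 2.154 K/W
Q = ΔT/R_total = 83/2.154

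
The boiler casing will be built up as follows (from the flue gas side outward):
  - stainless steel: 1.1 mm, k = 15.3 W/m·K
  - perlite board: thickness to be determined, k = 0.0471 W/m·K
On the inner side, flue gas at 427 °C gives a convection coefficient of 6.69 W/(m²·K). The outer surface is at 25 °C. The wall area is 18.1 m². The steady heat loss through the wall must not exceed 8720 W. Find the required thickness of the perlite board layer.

L ≈ 32.3 mm

Treating each layer as a thermal resistance in series:
R_inner film = 1/(h_i·A) = 1/(6.69×18.1) = 0.008258 K/W
R_stainless steel = L/(kA) = 0.0011/(15.3×18.1) = 3.972×10^-6 K/W
Sum of the known resistances R_other = 0.008262 K/W
Required total resistance R_tot = ΔT/Q_allow = 402/8720 = 0.0461 K/W
R_perlite board = R_tot − R_other = 0.03784 K/W
L = R·k·A = 0.03784×0.0471×18.1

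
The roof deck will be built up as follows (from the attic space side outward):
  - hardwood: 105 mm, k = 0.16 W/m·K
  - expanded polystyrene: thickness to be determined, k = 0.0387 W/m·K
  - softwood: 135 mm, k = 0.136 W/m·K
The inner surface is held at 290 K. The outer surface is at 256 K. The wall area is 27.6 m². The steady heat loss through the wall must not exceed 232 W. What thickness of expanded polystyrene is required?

Treating each layer as a thermal resistance in series:
R_hardwood = L/(kA) = 0.105/(0.16×27.6) = 0.02378 K/W
R_softwood = L/(kA) = 0.135/(0.136×27.6) = 0.03597 K/W
Sum of the known resistances R_other = 0.05974 K/W
Required total resistance R_tot = ΔT/Q_allow = 34/232 = 0.1466 K/W
R_expanded polystyrene = R_tot − R_other = 0.08681 K/W
L = R·k·A = 0.08681×0.0387×27.6

L ≈ 92.7 mm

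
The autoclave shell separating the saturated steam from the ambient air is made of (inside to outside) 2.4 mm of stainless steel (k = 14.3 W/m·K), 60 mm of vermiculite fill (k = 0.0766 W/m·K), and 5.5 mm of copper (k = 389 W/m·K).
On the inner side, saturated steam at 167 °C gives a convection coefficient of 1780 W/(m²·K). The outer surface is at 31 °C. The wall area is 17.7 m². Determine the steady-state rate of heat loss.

Model the wall as resistances in series:
R_inner film = 1/(h_i·A) = 1/(1780×17.7) = 3.174×10^-5 K/W
R_stainless steel = L/(kA) = 0.0024/(14.3×17.7) = 9.482×10^-6 K/W
R_vermiculite fill = L/(kA) = 0.06/(0.0766×17.7) = 0.04425 K/W
R_copper = L/(kA) = 0.0055/(389×17.7) = 7.988×10^-7 K/W
R_total = 0.0443 K/W
Q = ΔT / R_total = 136 / 0.0443

Q ≈ 3070 W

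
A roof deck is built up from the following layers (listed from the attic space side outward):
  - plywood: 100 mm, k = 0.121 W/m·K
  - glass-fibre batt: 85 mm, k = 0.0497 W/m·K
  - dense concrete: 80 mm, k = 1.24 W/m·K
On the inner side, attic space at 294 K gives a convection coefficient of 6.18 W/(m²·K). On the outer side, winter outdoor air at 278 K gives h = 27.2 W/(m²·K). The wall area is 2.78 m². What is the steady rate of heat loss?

Model the wall as resistances in series:
R_inner film = 1/(h_i·A) = 1/(6.18×2.78) = 0.05821 K/W
R_plywood = L/(kA) = 0.1/(0.121×2.78) = 0.2973 K/W
R_glass-fibre batt = L/(kA) = 0.085/(0.0497×2.78) = 0.6152 K/W
R_dense concrete = L/(kA) = 0.08/(1.24×2.78) = 0.02321 K/W
R_outer film = 1/(h_o·A) = 1/(27.2×2.78) = 0.01322 K/W
R_total = 1.007 K/W
Q = ΔT / R_total = 16 / 1.007

Q ≈ 15.9 W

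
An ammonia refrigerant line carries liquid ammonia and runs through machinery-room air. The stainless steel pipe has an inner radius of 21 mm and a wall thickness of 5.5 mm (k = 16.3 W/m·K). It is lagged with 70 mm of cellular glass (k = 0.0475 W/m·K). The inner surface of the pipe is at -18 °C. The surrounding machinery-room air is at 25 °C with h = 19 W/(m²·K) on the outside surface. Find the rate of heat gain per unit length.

q′ ≈ 9.73 W/m

Radial resistances (cylindrical: R_cond = ln(r_o/r_i)/(2πkL), R_conv = 1/(h·2πrL)):
R_stainless steel pipe wall = ln(26.5/21)/(2π×16.3×1) = 0.002271 K/W
R_cellular glass = ln(96.5/26.5)/(2π×0.0475×1) = 4.33 K/W
R_outer film = 1/(h_o·2πr_oL) = 1/(19×2π×0.0965×1) = 0.0868 K/W
R_total = 4.419 K/W
Q = ΔT/R_total = 43/4.419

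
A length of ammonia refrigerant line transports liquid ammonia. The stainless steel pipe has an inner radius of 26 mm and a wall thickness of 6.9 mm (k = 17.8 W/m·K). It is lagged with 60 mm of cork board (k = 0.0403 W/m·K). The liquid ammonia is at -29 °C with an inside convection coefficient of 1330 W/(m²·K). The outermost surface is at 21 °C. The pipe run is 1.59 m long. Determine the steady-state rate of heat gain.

Q ≈ 19.4 W

Cylindrical conduction, so R = ln(r₂/r₁)/(2πkL) per layer, in series:
R_inner film = 1/(h_i·2πr₁L) = 1/(1330×2π×0.026×1.59) = 0.002895 K/W
R_stainless steel pipe wall = ln(32.9/26)/(2π×17.8×1.59) = 0.001324 K/W
R_cork board = ln(92.9/32.9)/(2π×0.0403×1.59) = 2.578 K/W
R_total = 2.583 K/W
Q = ΔT/R_total = 50/2.583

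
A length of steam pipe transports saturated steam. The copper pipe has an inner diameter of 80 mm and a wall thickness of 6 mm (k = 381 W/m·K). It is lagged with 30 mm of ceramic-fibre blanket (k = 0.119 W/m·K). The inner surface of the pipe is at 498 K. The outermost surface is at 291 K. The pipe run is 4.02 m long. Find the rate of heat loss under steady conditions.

Radial resistances (cylindrical: R_cond = ln(r_o/r_i)/(2πkL), R_conv = 1/(h·2πrL)):
R_copper pipe wall = ln(46/40)/(2π×381×4.02) = 1.452×10^-5 K/W
R_ceramic-fibre blanket = ln(76/46)/(2π×0.119×4.02) = 0.167 K/W
R_total = 0.1671 K/W
Q = ΔT/R_total = 207/0.1671

Q ≈ 1240 W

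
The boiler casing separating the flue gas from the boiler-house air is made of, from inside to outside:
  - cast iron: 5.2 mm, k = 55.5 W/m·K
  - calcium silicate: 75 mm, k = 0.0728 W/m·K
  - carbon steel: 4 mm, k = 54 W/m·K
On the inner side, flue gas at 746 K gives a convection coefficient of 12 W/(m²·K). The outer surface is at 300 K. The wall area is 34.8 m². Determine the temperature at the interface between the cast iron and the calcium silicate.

T ≈ 713 K

Thermal resistances in series:
R_inner film = 1/(h_i·A) = 1/(12×34.8) = 0.002395 K/W
R_cast iron = L/(kA) = 0.0052/(55.5×34.8) = 2.692×10^-6 K/W
R_calcium silicate = L/(kA) = 0.075/(0.0728×34.8) = 0.0296 K/W
R_carbon steel = L/(kA) = 0.004/(54×34.8) = 2.129×10^-6 K/W
R_total = 0.032 K/W;  Q = ΔT/R_total = 446/0.032 = 13940 W
T_interface = T_inner − Q·ΣR(inner→interface) = 746 − 13900×0.002397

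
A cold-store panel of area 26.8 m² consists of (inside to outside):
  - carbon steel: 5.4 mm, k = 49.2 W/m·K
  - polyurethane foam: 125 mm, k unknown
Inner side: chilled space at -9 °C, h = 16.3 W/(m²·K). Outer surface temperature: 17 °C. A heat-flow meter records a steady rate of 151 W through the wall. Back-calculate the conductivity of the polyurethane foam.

Thermal resistances in series:
R_inner film = 1/(h_i·A) = 1/(16.3×26.8) = 0.002289 K/W
R_carbon steel = L/(kA) = 0.0054/(49.2×26.8) = 4.095×10^-6 K/W
Sum of known resistances R_other = 0.002293 K/W
Total R = ΔT/Q = 26/151 = 0.1722 K/W
R_polyurethane foam = R_total − R_other = 0.1699 K/W
k = L/(R·A) = 0.125/(0.1699×26.8)

k ≈ 0.0275 W/(m·K)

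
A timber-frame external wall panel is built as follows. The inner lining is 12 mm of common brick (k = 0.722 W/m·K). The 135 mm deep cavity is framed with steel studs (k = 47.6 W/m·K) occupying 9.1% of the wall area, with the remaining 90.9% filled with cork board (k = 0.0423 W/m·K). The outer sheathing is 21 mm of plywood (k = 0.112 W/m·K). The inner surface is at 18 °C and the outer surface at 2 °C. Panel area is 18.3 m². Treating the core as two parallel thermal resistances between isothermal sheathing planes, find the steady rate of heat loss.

Q ≈ 1250 W

Sheathing layers in series; stud and cavity paths in parallel between them.
R_inner = 0.012/(0.722×18.3) = 9.082×10^-4 K/W
R_stud  = 0.135/(47.6×0.091×18.3) = 0.001703 K/W
R_cav   = 0.135/(0.0423×0.909×18.3) = 0.1919 K/W
1/R_core = 1/R_stud + 1/R_cav → R_core = 0.001688 K/W
R_outer = 0.021/(0.112×18.3) = 0.01025 K/W
R_total = 0.01284 K/W
Q = ΔT/R_total = 16/0.01284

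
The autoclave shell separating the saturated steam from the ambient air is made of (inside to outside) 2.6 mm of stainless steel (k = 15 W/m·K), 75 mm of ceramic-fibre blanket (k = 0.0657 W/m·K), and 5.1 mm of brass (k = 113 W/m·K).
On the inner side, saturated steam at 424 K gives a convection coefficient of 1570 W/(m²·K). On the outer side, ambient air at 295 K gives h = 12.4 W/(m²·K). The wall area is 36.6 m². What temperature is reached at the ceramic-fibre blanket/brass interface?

T ≈ 304 K

Treating each layer as a thermal resistance in series:
R_inner film = 1/(h_i·A) = 1/(1570×36.6) = 1.74×10^-5 K/W
R_stainless steel = L/(kA) = 0.0026/(15×36.6) = 4.736×10^-6 K/W
R_ceramic-fibre blanket = L/(kA) = 0.075/(0.0657×36.6) = 0.03119 K/W
R_brass = L/(kA) = 0.0051/(113×36.6) = 1.233×10^-6 K/W
R_outer film = 1/(h_o·A) = 1/(12.4×36.6) = 0.002203 K/W
R_total = 0.03342 K/W;  Q = ΔT/R_total = 129/0.03342 = 3860 W
T_interface = T_inner − Q·ΣR(inner→interface) = 424 − 3860×0.03121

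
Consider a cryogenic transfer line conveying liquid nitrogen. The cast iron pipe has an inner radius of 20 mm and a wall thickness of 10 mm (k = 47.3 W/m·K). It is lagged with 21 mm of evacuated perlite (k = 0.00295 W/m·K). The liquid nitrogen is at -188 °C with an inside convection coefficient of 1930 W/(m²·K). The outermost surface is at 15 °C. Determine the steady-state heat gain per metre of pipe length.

Radial resistances (cylindrical: R_cond = ln(r_o/r_i)/(2πkL), R_conv = 1/(h·2πrL)):
R_inner film = 1/(h_i·2πr₁L) = 1/(1930×2π×0.02×1) = 0.004123 K/W
R_cast iron pipe wall = ln(30/20)/(2π×47.3×1) = 0.001364 K/W
R_evacuated perlite = ln(51/30)/(2π×0.00295×1) = 28.63 K/W
R_total = 28.63 K/W
Q = ΔT/R_total = 203/28.63

q′ ≈ 7.09 W/m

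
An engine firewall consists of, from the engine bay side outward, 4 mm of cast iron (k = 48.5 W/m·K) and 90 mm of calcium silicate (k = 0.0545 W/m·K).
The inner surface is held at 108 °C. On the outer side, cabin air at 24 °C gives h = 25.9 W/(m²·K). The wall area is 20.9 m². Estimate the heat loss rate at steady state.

Treating each layer as a thermal resistance in series:
R_cast iron = L/(kA) = 0.004/(48.5×20.9) = 3.946×10^-6 K/W
R_calcium silicate = L/(kA) = 0.09/(0.0545×20.9) = 0.07901 K/W
R_outer film = 1/(h_o·A) = 1/(25.9×20.9) = 0.001847 K/W
R_total = 0.08086 K/W
Q = ΔT / R_total = 84 / 0.08086

Q ≈ 1040 W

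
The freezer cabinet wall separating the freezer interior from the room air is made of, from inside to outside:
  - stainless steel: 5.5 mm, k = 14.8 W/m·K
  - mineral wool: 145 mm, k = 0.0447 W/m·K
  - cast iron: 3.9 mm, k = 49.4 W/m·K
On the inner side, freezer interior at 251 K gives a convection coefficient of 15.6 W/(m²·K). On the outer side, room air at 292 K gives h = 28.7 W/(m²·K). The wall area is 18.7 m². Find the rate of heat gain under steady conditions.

Thermal resistances in series:
R_inner film = 1/(h_i·A) = 1/(15.6×18.7) = 0.003428 K/W
R_stainless steel = L/(kA) = 0.0055/(14.8×18.7) = 1.987×10^-5 K/W
R_mineral wool = L/(kA) = 0.145/(0.0447×18.7) = 0.1735 K/W
R_cast iron = L/(kA) = 0.0039/(49.4×18.7) = 4.222×10^-6 K/W
R_outer film = 1/(h_o·A) = 1/(28.7×18.7) = 0.001863 K/W
R_total = 0.1788 K/W
Q = ΔT / R_total = 41 / 0.1788

Q ≈ 229 W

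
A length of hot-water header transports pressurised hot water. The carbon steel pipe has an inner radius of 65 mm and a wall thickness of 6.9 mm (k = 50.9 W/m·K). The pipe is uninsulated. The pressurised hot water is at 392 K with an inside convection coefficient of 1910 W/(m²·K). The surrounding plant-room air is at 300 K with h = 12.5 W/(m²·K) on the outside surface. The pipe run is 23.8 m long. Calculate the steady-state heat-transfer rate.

Radial resistances (cylindrical: R_cond = ln(r_o/r_i)/(2πkL), R_conv = 1/(h·2πrL)):
R_inner film = 1/(h_i·2πr₁L) = 1/(1910×2π×0.065×23.8) = 5.386×10^-5 K/W
R_carbon steel pipe wall = ln(71.9/65)/(2π×50.9×23.8) = 1.325×10^-5 K/W
R_outer film = 1/(h_o·2πr_oL) = 1/(12.5×2π×0.0719×23.8) = 0.007441 K/W
R_total = 0.007508 K/W
Q = ΔT/R_total = 92/0.007508

Q ≈ 12300 W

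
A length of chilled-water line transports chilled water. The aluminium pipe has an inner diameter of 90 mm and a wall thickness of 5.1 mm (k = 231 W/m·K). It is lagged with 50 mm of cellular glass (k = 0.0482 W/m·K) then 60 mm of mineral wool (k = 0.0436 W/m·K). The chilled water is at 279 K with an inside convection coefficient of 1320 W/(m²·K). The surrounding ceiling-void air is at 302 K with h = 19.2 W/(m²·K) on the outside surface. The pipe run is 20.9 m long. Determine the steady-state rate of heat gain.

Cylindrical conduction, so R = ln(r₂/r₁)/(2πkL) per layer, in series:
R_inner film = 1/(h_i·2πr₁L) = 1/(1320×2π×0.045×20.9) = 1.282×10^-4 K/W
R_aluminium pipe wall = ln(50.1/45)/(2π×231×20.9) = 3.539×10^-6 K/W
R_cellular glass = ln(100.1/50.1)/(2π×0.0482×20.9) = 0.1094 K/W
R_mineral wool = ln(160.1/100.1)/(2π×0.0436×20.9) = 0.08202 K/W
R_outer film = 1/(h_o·2πr_oL) = 1/(19.2×2π×0.1601×20.9) = 0.002477 K/W
R_total = 0.194 K/W
Q = ΔT/R_total = 23/0.194

Q ≈ 119 W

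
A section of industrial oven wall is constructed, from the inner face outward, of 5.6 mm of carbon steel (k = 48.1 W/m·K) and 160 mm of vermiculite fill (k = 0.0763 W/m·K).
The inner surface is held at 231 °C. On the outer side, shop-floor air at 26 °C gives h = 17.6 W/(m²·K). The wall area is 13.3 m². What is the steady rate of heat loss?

Q ≈ 1270 W

Thermal resistances in series:
R_carbon steel = L/(kA) = 0.0056/(48.1×13.3) = 8.754×10^-6 K/W
R_vermiculite fill = L/(kA) = 0.16/(0.0763×13.3) = 0.1577 K/W
R_outer film = 1/(h_o·A) = 1/(17.6×13.3) = 0.004272 K/W
R_total = 0.1619 K/W
Q = ΔT / R_total = 205 / 0.1619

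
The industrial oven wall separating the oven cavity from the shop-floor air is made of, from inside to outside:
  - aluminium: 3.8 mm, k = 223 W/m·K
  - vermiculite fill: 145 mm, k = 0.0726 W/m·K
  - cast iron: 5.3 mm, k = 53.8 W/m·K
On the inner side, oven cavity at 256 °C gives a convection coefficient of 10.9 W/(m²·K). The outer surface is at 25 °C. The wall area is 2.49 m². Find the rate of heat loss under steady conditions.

Series thermal resistances:
R_inner film = 1/(h_i·A) = 1/(10.9×2.49) = 0.03684 K/W
R_aluminium = L/(kA) = 0.0038/(223×2.49) = 6.844×10^-6 K/W
R_vermiculite fill = L/(kA) = 0.145/(0.0726×2.49) = 0.8021 K/W
R_cast iron = L/(kA) = 0.0053/(53.8×2.49) = 3.956×10^-5 K/W
R_total = 0.839 K/W
Q = ΔT / R_total = 231 / 0.839

Q ≈ 275 W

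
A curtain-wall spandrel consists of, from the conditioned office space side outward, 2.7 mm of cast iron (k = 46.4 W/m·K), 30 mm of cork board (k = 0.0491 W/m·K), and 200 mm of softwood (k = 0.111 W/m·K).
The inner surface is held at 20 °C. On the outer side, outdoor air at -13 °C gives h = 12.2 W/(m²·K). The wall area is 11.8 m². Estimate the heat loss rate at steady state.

Thermal resistances in series:
R_cast iron = L/(kA) = 0.0027/(46.4×11.8) = 4.931×10^-6 K/W
R_cork board = L/(kA) = 0.03/(0.0491×11.8) = 0.05178 K/W
R_softwood = L/(kA) = 0.2/(0.111×11.8) = 0.1527 K/W
R_outer film = 1/(h_o·A) = 1/(12.2×11.8) = 0.006946 K/W
R_total = 0.2114 K/W
Q = ΔT / R_total = 33 / 0.2114

Q ≈ 156 W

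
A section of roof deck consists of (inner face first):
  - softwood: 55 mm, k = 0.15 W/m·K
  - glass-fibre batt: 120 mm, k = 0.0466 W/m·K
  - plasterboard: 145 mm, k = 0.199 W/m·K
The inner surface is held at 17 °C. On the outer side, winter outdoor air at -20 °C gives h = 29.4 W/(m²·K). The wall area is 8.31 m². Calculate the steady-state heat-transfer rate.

Q ≈ 83 W

Thermal resistances in series:
R_softwood = L/(kA) = 0.055/(0.15×8.31) = 0.04412 K/W
R_glass-fibre batt = L/(kA) = 0.12/(0.0466×8.31) = 0.3099 K/W
R_plasterboard = L/(kA) = 0.145/(0.199×8.31) = 0.08768 K/W
R_outer film = 1/(h_o·A) = 1/(29.4×8.31) = 0.004093 K/W
R_total = 0.4458 K/W
Q = ΔT / R_total = 37 / 0.4458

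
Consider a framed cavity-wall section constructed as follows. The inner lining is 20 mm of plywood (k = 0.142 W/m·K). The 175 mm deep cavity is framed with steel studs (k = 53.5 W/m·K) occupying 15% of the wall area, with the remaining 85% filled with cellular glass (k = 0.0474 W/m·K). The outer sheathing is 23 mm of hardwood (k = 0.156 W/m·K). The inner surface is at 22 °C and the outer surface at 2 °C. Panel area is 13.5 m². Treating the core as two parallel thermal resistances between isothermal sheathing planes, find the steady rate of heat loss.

Q ≈ 871 W

Sheathing layers in series; stud and cavity paths in parallel between them.
R_inner = 0.02/(0.142×13.5) = 0.01043 K/W
R_stud  = 0.175/(53.5×0.15×13.5) = 0.001615 K/W
R_cav   = 0.175/(0.0474×0.85×13.5) = 0.3217 K/W
1/R_core = 1/R_stud + 1/R_cav → R_core = 0.001607 K/W
R_outer = 0.023/(0.156×13.5) = 0.01092 K/W
R_total = 0.02296 K/W
Q = ΔT/R_total = 20/0.02296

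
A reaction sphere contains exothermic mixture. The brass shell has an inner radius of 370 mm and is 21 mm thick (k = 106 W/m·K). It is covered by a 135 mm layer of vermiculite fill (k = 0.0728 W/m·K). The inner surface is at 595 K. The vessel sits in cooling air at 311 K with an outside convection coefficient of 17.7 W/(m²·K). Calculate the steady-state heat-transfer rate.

Q ≈ 387 W

Each spherical layer contributes R = (1/r_i − 1/r_o)/(4πk):
R_brass shell = (1/0.37 − 1/0.391)/(4π×106) = 1.09×10^-4 K/W
R_vermiculite fill = (1/0.391 − 1/0.526)/(4π×0.0728) = 0.7175 K/W
R_outer film = 1/(h·4πr_o²) = 1/(17.7×4π×0.526²) = 0.01625 K/W
R_total = 0.7339 K/W
Q = ΔT/R_total = 284/0.7339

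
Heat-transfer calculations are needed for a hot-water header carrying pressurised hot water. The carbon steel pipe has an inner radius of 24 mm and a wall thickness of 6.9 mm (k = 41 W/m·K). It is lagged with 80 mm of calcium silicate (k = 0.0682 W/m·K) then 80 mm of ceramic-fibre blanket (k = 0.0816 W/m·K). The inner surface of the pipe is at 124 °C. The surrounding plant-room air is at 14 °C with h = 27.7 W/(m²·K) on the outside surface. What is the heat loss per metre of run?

q′ ≈ 27 W/m

Cylindrical conduction, so R = ln(r₂/r₁)/(2πkL) per layer, in series:
R_carbon steel pipe wall = ln(30.9/24)/(2π×41×1) = 9.809×10^-4 K/W
R_calcium silicate = ln(110.9/30.9)/(2π×0.0682×1) = 2.982 K/W
R_ceramic-fibre blanket = ln(190.9/110.9)/(2π×0.0816×1) = 1.059 K/W
R_outer film = 1/(h_o·2πr_oL) = 1/(27.7×2π×0.1909×1) = 0.0301 K/W
R_total = 4.073 K/W
Q = ΔT/R_total = 110/4.073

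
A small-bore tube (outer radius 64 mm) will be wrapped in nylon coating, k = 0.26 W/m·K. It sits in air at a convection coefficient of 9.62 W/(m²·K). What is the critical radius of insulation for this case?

For a cylinder r_cr = k/h = 0.26/9.62
r_cr = 27 mm; since the bare radius (64 mm) is above r_cr, any added insulation will reduce heat loss.

r_cr ≈ 27 mm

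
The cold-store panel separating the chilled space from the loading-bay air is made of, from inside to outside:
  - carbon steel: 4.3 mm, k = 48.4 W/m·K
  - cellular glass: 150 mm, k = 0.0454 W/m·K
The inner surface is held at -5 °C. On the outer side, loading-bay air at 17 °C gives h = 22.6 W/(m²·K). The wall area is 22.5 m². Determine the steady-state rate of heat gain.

Q ≈ 148 W

Model the wall as resistances in series:
R_carbon steel = L/(kA) = 0.0043/(48.4×22.5) = 3.949×10^-6 K/W
R_cellular glass = L/(kA) = 0.15/(0.0454×22.5) = 0.1468 K/W
R_outer film = 1/(h_o·A) = 1/(22.6×22.5) = 0.001967 K/W
R_total = 0.1488 K/W
Q = ΔT / R_total = 22 / 0.1488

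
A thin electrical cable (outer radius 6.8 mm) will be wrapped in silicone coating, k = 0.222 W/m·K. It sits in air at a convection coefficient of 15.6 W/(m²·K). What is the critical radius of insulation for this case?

r_cr ≈ 14.2 mm

For a cylinder r_cr = k/h = 0.222/15.6
r_cr = 14.2 mm; since the bare radius (6.8 mm) is below r_cr, adding a thin layer of insulation will *increase* heat loss.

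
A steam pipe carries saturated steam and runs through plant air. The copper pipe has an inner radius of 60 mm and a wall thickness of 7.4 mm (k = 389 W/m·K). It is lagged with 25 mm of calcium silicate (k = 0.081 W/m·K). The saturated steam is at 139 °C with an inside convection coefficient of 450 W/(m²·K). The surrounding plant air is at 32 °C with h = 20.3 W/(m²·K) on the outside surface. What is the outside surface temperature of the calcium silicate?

T ≈ 44.8 °C

For a radial system each layer contributes R = ln(r_out/r_in)/(2πkL); films add R = 1/(hA).
R_inner film = 1/(h_i·2πr₁L) = 1/(450×2π×0.06×1) = 0.005895 K/W
R_copper pipe wall = ln(67.4/60)/(2π×389×1) = 4.758×10^-5 K/W
R_calcium silicate = ln(92.4/67.4)/(2π×0.081×1) = 0.6199 K/W
R_outer film = 1/(h_o·2πr_oL) = 1/(20.3×2π×0.0924×1) = 0.08485 K/W
R_total = 0.7107 K/W
Q = ΔT/R_total = 107/0.7107
Q = 151 W/m
T_interface = T_inner − Q·ΣR(inner→interface) = 139 − 151×0.6258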